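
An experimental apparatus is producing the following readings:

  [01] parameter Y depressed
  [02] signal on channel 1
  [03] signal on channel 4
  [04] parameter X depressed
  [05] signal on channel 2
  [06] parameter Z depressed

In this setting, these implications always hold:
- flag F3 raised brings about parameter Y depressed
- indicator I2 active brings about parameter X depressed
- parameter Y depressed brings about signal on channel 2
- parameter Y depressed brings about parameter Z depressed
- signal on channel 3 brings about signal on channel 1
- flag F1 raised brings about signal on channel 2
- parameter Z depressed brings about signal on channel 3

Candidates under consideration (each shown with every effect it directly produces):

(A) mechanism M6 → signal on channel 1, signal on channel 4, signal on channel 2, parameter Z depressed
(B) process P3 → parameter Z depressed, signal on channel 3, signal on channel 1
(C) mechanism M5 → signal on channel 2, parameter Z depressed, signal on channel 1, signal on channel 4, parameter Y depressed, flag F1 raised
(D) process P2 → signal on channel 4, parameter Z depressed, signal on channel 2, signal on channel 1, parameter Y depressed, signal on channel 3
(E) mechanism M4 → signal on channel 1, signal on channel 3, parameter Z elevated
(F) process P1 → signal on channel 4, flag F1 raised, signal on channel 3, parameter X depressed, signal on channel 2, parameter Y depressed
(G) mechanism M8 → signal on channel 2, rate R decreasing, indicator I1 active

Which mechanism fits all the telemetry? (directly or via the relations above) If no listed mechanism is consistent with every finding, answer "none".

Per-candidate check:
(A) mechanism M6 — parameter Y depressed miss; signal on channel 1 match; signal on channel 4 match; parameter X depressed miss; signal on channel 2 match; parameter Z depressed match
(B) process P3 — does not account for parameter Y depressed, signal on channel 4, parameter X depressed, signal on channel 2
(C) mechanism M5 — parameter Y depressed match; signal on channel 1 match; signal on channel 4 match; parameter X depressed miss; signal on channel 2 match; parameter Z depressed match
(D) process P2 — parameter Y depressed match; signal on channel 1 match; signal on channel 4 match; parameter X depressed miss; signal on channel 2 match; parameter Z depressed match
(E) mechanism M4 — parameter Y depressed miss; signal on channel 1 match; signal on channel 4 miss; parameter X depressed miss; signal on channel 2 miss; parameter Z depressed miss
(F) process P1 — accounts for every observation (signal on channel 1 by signal on channel 3 → signal on channel 1)
(G) mechanism M8 — does not account for parameter Y depressed, signal on channel 1, signal on channel 4, parameter X depressed, parameter Z depressed
(F) is the only candidate with no mismatches.

F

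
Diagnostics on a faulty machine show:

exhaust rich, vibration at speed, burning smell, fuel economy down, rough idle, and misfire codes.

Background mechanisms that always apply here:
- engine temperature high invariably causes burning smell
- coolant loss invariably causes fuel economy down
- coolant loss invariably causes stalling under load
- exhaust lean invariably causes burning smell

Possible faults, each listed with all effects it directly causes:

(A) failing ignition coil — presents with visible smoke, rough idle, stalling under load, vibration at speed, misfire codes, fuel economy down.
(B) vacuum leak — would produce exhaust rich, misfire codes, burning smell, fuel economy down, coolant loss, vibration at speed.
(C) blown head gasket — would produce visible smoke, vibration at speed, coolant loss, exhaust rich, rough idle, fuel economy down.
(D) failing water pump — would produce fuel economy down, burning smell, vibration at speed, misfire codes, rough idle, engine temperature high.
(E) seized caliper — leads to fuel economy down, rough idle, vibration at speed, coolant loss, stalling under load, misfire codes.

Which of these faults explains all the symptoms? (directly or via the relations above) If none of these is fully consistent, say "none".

none

Checking each candidate against the observations:
(A) failing ignition coil — exhaust rich -; vibration at speed +; burning smell -; fuel economy down +; rough idle +; misfire codes +
(B) vacuum leak — exhaust rich +; vibration at speed +; burning smell +; fuel economy down +; rough idle -; misfire codes +
(C) blown head gasket — exhaust rich +; vibration at speed +; burning smell -; fuel economy down +; rough idle +; misfire codes -
(D) failing water pump — exhaust rich -; vibration at speed +; burning smell +; fuel economy down +; rough idle +; misfire codes +
(E) seized caliper — exhaust rich -; vibration at speed +; burning smell -; fuel economy down +; rough idle +; misfire codes +
No candidate is consistent with all observations.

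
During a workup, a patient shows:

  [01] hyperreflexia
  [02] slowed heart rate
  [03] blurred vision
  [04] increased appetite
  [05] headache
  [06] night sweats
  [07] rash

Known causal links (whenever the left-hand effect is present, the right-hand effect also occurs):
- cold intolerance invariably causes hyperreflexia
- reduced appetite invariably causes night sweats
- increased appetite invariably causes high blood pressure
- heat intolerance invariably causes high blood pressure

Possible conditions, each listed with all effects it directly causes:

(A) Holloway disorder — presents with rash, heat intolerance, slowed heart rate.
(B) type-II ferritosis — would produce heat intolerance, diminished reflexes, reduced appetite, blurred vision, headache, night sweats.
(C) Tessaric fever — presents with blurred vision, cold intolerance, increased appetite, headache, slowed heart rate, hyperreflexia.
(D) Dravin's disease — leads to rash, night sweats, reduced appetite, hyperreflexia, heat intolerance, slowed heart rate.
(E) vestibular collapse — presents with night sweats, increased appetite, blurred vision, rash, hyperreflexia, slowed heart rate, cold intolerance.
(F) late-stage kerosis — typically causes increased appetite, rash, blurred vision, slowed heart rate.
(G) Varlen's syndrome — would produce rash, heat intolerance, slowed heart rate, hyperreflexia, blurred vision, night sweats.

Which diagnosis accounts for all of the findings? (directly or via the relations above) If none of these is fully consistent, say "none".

none

Testing each hypothesis:
(A) Holloway disorder — hyperreflexia -; slowed heart rate +; blurred vision -; increased appetite -; headache -; night sweats -; rash +
(B) type-II ferritosis — fails on hyperreflexia, slowed heart rate, increased appetite, rash (predicts diminished reflexes, not hyperreflexia; predicts reduced appetite, not increased appetite)
(C) Tessaric fever — does not account for night sweats, rash
(D) Dravin's disease — fails on blurred vision, increased appetite, headache (predicts reduced appetite, not increased appetite)
(E) vestibular collapse — does not account for headache
(F) late-stage kerosis — does not account for hyperreflexia, headache, night sweats
(G) Varlen's syndrome — hyperreflexia +; slowed heart rate +; blurred vision +; increased appetite -; headache -; night sweats +; rash +
None of the listed candidates fits everything.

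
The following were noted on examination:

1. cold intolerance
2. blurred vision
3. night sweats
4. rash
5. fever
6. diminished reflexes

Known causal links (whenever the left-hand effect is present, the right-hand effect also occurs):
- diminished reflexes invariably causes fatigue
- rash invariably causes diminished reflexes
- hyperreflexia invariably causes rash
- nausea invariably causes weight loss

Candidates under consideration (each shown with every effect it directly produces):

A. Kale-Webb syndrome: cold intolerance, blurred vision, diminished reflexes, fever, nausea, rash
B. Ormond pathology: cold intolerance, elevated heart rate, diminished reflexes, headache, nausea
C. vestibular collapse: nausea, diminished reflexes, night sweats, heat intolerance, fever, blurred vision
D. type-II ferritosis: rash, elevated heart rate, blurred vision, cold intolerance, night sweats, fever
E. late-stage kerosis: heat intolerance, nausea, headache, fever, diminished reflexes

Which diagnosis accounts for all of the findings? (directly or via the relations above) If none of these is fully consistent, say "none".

For each candidate, compare predicted effects to what was observed:
(A) Kale-Webb syndrome — cold intolerance yes; blurred vision yes; night sweats NO; rash yes; fever yes; diminished reflexes yes
(B) Ormond pathology — does not account for blurred vision, night sweats, rash, fever
(C) vestibular collapse — cold intolerance NO; blurred vision yes; night sweats yes; rash NO; fever yes; diminished reflexes yes
(D) type-II ferritosis — cold intolerance yes; blurred vision yes; night sweats yes; rash yes; fever yes; diminished reflexes yes (by rash → diminished reflexes)
(E) late-stage kerosis — cold intolerance NO; blurred vision NO; night sweats NO; rash NO; fever yes; diminished reflexes yes
(D) is the only candidate with no mismatches.

D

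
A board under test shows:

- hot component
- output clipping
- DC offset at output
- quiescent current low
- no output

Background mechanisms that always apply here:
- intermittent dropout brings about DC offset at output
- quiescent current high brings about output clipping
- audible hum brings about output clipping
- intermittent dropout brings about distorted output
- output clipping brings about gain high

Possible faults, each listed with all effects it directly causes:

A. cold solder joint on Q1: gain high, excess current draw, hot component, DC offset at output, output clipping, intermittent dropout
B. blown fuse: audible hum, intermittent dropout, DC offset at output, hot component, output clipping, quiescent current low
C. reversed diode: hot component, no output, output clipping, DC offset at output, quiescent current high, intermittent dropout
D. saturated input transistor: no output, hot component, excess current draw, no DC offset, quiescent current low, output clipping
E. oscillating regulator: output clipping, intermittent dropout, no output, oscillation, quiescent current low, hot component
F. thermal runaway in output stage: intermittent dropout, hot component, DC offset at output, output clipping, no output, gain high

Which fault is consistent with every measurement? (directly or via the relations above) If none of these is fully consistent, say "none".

E

For each candidate, compare predicted effects to what was observed:
(A) cold solder joint on Q1 — hot component yes; output clipping yes; DC offset at output yes; quiescent current low NO; no output NO
(B) blown fuse — does not account for no output
(C) reversed diode — hot component yes; output clipping yes; DC offset at output yes; quiescent current low NO; no output yes
(D) saturated input transistor — hot component yes; output clipping yes; DC offset at output NO; quiescent current low yes; no output yes
(E) oscillating regulator — accounts for every observation (DC offset at output through intermittent dropout → DC offset at output)
(F) thermal runaway in output stage — hot component yes; output clipping yes; DC offset at output yes; quiescent current low NO; no output yes
Only (E) is consistent with every observation.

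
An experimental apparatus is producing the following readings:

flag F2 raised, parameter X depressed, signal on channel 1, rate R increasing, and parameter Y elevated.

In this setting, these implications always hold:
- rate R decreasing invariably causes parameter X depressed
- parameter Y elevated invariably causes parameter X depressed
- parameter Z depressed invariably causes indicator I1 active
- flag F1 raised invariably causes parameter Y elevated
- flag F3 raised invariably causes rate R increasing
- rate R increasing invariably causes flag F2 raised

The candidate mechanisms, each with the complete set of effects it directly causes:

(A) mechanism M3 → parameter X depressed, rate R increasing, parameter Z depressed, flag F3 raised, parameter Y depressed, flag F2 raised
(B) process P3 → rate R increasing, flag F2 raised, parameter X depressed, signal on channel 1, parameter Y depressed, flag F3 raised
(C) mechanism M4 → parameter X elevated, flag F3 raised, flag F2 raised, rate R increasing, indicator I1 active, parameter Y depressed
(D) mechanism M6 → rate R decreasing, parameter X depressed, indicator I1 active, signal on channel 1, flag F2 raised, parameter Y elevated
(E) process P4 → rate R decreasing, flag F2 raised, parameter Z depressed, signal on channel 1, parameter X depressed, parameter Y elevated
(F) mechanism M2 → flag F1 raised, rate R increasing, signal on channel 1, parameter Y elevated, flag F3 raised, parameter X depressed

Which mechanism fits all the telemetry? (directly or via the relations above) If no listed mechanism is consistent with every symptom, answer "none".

For each candidate, compare predicted effects to what was observed:
(A) mechanism M3 — flag F2 raised +; parameter X depressed +; signal on channel 1 -; rate R increasing +; parameter Y elevated -
(B) process P3 — fails on parameter Y elevated (predicts parameter Y depressed, not parameter Y elevated)
(C) mechanism M4 — fails on parameter X depressed, signal on channel 1, parameter Y elevated (predicts parameter X elevated, not parameter X depressed; predicts parameter Y depressed, not parameter Y elevated)
(D) mechanism M6 — fails on rate R increasing (predicts rate R decreasing, not rate R increasing)
(E) process P4 — flag F2 raised +; parameter X depressed +; signal on channel 1 +; rate R increasing -; parameter Y elevated +
(F) mechanism M2 — accounts for every observation (flag F2 raised via rate R increasing → flag F2 raised)
(F) alone accounts for all the evidence.

F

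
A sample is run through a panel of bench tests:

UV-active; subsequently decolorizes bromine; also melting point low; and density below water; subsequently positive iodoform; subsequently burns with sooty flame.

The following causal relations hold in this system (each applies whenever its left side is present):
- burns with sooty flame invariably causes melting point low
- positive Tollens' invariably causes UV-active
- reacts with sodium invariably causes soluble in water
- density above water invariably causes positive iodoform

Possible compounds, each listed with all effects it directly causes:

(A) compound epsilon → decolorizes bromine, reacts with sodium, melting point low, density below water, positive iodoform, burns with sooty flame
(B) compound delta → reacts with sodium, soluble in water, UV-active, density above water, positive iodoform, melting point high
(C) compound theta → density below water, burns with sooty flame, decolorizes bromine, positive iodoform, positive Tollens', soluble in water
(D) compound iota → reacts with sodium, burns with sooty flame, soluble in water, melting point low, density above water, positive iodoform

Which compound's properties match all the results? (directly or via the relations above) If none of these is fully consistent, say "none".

C

Per-candidate check:
(A) compound epsilon — UV-active -; decolorizes bromine +; melting point low +; density below water +; positive iodoform +; burns with sooty flame +
(B) compound delta — UV-active +; decolorizes bromine -; melting point low -; density below water -; positive iodoform +; burns with sooty flame -
(C) compound theta — UV-active + (through positive Tollens' → UV-active); decolorizes bromine +; melting point low + (through burns with sooty flame → melting point low); density below water +; positive iodoform +; burns with sooty flame +
(D) compound iota — UV-active -; decolorizes bromine -; melting point low +; density below water -; positive iodoform +; burns with sooty flame +
Only (C) is consistent with every observation.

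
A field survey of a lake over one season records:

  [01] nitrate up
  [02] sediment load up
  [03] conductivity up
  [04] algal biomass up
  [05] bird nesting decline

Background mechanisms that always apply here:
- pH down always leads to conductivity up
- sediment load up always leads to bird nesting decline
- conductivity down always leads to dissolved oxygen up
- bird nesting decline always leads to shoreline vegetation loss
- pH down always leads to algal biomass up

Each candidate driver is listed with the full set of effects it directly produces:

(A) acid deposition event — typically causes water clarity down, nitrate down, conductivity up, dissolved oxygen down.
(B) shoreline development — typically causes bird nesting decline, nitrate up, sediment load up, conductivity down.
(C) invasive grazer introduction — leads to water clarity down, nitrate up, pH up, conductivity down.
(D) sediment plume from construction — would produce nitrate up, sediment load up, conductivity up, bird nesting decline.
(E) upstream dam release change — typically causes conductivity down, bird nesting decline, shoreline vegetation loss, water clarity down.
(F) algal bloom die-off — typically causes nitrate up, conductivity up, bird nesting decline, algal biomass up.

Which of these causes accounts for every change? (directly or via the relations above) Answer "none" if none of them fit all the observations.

Checking each candidate against the observations:
(A) acid deposition event — nitrate up NO; sediment load up NO; conductivity up yes; algal biomass up NO; bird nesting decline NO
(B) shoreline development — fails on conductivity up, algal biomass up (predicts conductivity down, not conductivity up)
(C) invasive grazer introduction — nitrate up yes; sediment load up NO; conductivity up NO; algal biomass up NO; bird nesting decline NO
(D) sediment plume from construction — does not account for algal biomass up
(E) upstream dam release change — nitrate up NO; sediment load up NO; conductivity up NO; algal biomass up NO; bird nesting decline yes
(F) algal bloom die-off — nitrate up yes; sediment load up NO; conductivity up yes; algal biomass up yes; bird nesting decline yes
Every candidate fails on at least one observation.

none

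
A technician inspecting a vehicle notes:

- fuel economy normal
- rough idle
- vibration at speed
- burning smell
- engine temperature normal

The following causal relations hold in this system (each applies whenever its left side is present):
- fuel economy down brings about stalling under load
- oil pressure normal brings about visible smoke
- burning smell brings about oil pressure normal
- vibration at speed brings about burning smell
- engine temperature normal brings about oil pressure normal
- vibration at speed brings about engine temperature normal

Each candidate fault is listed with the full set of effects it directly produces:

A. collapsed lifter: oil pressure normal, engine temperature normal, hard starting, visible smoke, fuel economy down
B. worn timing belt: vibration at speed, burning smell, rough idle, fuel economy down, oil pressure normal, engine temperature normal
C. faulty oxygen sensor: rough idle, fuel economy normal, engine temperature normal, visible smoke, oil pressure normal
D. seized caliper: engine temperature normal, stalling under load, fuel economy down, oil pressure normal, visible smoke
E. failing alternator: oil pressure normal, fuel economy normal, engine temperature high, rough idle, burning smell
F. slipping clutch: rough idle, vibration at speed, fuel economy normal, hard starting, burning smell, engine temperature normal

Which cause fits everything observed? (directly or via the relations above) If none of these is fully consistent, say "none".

Checking each candidate against the observations:
(A) collapsed lifter — fuel economy normal ✗; rough idle ✗; vibration at speed ✗; burning smell ✗; engine temperature normal ✓
(B) worn timing belt — fuel economy normal ✗; rough idle ✓; vibration at speed ✓; burning smell ✓; engine temperature normal ✓
(C) faulty oxygen sensor — does not account for vibration at speed, burning smell
(D) seized caliper — fails on fuel economy normal, rough idle, vibration at speed, burning smell (predicts fuel economy down, not fuel economy normal)
(E) failing alternator — fuel economy normal ✓; rough idle ✓; vibration at speed ✗; burning smell ✓; engine temperature normal ✗
(F) slipping clutch — accounts for every observation
(F) alone accounts for all the evidence.

F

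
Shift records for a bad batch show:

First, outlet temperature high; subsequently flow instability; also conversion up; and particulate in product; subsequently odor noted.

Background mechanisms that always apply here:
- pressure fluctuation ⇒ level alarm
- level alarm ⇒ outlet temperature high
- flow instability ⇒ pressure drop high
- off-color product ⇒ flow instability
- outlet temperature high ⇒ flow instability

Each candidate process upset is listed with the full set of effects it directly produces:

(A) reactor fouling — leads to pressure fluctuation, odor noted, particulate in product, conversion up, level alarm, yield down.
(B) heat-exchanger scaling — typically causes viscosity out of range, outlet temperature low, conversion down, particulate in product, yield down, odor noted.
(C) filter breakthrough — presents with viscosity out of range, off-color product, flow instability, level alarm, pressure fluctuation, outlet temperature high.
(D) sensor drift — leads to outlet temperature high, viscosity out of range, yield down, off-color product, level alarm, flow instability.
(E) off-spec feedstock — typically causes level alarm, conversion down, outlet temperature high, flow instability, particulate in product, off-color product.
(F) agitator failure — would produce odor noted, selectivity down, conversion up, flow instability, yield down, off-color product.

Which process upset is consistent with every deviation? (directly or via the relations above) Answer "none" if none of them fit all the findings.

A

Per-candidate check:
(A) reactor fouling — outlet temperature high + (by level alarm → outlet temperature high); flow instability + (by level alarm → outlet temperature high → flow instability); conversion up +; particulate in product +; odor noted +
(B) heat-exchanger scaling — outlet temperature high -; flow instability -; conversion up -; particulate in product +; odor noted +
(C) filter breakthrough — does not account for conversion up, particulate in product, odor noted
(D) sensor drift — outlet temperature high +; flow instability +; conversion up -; particulate in product -; odor noted -
(E) off-spec feedstock — fails on conversion up, odor noted (predicts conversion down, not conversion up)
(F) agitator failure — outlet temperature high -; flow instability +; conversion up +; particulate in product -; odor noted +
Only (A) is consistent with every observation.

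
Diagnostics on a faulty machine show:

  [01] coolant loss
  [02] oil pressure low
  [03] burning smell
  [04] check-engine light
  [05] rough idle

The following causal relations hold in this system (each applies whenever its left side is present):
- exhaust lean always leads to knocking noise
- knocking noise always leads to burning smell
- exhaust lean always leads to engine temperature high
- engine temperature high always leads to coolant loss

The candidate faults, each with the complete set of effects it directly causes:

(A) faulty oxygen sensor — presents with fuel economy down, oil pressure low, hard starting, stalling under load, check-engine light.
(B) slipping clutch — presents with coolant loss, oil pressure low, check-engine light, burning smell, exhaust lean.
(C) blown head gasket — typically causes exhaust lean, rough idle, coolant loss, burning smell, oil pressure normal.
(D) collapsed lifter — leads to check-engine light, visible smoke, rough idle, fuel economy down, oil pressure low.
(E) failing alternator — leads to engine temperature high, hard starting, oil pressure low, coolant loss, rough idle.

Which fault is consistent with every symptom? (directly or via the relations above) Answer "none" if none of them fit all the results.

Per-candidate check:
(A) faulty oxygen sensor — does not account for coolant loss, burning smell, rough idle
(B) slipping clutch — coolant loss +; oil pressure low +; burning smell +; check-engine light +; rough idle -
(C) blown head gasket — fails on oil pressure low, check-engine light (predicts oil pressure normal, not oil pressure low)
(D) collapsed lifter — does not account for coolant loss, burning smell
(E) failing alternator — does not account for burning smell, check-engine light
None of the listed candidates fits everything.

none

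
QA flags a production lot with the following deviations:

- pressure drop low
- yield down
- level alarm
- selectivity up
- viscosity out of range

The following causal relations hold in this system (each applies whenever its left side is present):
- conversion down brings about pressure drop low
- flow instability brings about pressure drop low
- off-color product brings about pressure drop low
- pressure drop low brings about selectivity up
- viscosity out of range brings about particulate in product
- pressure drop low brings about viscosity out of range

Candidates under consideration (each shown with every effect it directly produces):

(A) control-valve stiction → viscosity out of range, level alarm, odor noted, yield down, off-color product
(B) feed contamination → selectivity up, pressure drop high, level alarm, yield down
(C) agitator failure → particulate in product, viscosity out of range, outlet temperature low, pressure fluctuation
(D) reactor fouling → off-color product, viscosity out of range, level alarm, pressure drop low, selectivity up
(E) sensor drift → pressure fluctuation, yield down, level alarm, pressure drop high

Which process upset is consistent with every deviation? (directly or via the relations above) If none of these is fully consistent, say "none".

Testing each hypothesis:
(A) control-valve stiction — pressure drop low yes (via off-color product → pressure drop low); yield down yes; level alarm yes; selectivity up yes (via off-color product → pressure drop low → selectivity up); viscosity out of range yes
(B) feed contamination — pressure drop low NO; yield down yes; level alarm yes; selectivity up yes; viscosity out of range NO
(C) agitator failure — pressure drop low NO; yield down NO; level alarm NO; selectivity up NO; viscosity out of range yes
(D) reactor fouling — pressure drop low yes; yield down NO; level alarm yes; selectivity up yes; viscosity out of range yes
(E) sensor drift — pressure drop low NO; yield down yes; level alarm yes; selectivity up NO; viscosity out of range NO
(A) is the only candidate with no mismatches.

A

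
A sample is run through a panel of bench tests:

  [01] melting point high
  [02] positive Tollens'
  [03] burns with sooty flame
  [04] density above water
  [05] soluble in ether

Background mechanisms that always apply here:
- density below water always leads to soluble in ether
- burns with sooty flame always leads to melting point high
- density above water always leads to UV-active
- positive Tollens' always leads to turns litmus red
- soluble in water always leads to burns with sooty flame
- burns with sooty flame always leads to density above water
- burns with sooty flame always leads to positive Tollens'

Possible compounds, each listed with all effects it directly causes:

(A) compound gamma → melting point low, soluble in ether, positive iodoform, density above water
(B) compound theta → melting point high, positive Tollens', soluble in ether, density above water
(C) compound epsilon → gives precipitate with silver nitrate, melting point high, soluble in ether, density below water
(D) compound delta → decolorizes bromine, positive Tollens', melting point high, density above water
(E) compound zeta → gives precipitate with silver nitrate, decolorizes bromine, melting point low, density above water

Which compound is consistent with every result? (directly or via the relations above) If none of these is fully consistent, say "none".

Per-candidate check:
(A) compound gamma — melting point high -; positive Tollens' -; burns with sooty flame -; density above water +; soluble in ether +
(B) compound theta — does not account for burns with sooty flame
(C) compound epsilon — fails on positive Tollens', burns with sooty flame, density above water (predicts density below water, not density above water)
(D) compound delta — melting point high +; positive Tollens' +; burns with sooty flame -; density above water +; soluble in ether -
(E) compound zeta — fails on melting point high, positive Tollens', burns with sooty flame, soluble in ether (predicts melting point low, not melting point high)
None of the listed candidates fits everything.

none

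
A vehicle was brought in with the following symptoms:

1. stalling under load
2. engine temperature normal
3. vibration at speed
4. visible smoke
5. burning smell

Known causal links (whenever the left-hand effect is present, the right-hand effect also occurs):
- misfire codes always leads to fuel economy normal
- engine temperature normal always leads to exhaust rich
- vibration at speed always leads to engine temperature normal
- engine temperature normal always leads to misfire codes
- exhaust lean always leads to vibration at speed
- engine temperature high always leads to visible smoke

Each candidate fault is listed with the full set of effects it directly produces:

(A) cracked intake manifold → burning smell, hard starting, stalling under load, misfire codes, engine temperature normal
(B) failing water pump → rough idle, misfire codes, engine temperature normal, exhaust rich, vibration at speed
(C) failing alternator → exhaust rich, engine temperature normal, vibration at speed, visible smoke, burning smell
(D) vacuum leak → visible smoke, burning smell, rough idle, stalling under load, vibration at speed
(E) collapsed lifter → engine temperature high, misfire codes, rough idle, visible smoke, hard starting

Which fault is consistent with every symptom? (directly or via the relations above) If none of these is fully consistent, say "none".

For each candidate, compare predicted effects to what was observed:
(A) cracked intake manifold — does not account for vibration at speed, visible smoke
(B) failing water pump — does not account for stalling under load, visible smoke, burning smell
(C) failing alternator — does not account for stalling under load
(D) vacuum leak — accounts for every observation (engine temperature normal by vibration at speed → engine temperature normal)
(E) collapsed lifter — stalling under load -; engine temperature normal -; vibration at speed -; visible smoke +; burning smell -
(D) alone accounts for all the evidence.

D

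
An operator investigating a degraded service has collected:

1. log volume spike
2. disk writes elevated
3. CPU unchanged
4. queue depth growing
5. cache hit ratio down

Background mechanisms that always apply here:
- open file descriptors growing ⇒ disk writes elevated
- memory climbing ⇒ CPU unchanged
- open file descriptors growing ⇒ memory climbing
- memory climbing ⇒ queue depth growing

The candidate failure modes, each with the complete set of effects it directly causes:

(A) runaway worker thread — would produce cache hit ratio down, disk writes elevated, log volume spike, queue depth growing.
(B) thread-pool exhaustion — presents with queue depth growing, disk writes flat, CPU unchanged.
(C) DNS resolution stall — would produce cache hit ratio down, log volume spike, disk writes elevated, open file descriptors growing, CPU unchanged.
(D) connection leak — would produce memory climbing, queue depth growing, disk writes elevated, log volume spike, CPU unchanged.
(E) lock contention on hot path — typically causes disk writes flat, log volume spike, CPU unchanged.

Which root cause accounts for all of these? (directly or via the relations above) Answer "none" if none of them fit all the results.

Per-candidate check:
(A) runaway worker thread — log volume spike yes; disk writes elevated yes; CPU unchanged NO; queue depth growing yes; cache hit ratio down yes
(B) thread-pool exhaustion — fails on log volume spike, disk writes elevated, cache hit ratio down (predicts disk writes flat, not disk writes elevated)
(C) DNS resolution stall — log volume spike yes; disk writes elevated yes; CPU unchanged yes; queue depth growing yes (by open file descriptors growing → memory climbing → queue depth growing); cache hit ratio down yes
(D) connection leak — log volume spike yes; disk writes elevated yes; CPU unchanged yes; queue depth growing yes; cache hit ratio down NO
(E) lock contention on hot path — fails on disk writes elevated, queue depth growing, cache hit ratio down (predicts disk writes flat, not disk writes elevated)
(C) alone accounts for all the evidence.

C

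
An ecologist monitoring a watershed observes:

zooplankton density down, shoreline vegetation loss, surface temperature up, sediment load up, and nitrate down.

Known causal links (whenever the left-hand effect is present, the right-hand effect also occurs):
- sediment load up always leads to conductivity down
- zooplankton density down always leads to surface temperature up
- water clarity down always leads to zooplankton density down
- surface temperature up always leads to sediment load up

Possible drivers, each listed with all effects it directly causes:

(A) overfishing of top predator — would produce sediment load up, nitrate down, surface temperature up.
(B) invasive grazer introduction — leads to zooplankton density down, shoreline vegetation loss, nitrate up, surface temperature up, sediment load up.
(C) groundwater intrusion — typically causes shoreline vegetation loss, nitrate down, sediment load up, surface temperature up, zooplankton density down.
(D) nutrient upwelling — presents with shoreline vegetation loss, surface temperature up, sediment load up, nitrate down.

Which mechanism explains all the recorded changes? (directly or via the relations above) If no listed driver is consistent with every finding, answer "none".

Per-candidate check:
(A) overfishing of top predator — does not account for zooplankton density down, shoreline vegetation loss
(B) invasive grazer introduction — fails on nitrate down (predicts nitrate up, not nitrate down)
(C) groundwater intrusion — accounts for every observation
(D) nutrient upwelling — does not account for zooplankton density down
(C) alone accounts for all the evidence.

C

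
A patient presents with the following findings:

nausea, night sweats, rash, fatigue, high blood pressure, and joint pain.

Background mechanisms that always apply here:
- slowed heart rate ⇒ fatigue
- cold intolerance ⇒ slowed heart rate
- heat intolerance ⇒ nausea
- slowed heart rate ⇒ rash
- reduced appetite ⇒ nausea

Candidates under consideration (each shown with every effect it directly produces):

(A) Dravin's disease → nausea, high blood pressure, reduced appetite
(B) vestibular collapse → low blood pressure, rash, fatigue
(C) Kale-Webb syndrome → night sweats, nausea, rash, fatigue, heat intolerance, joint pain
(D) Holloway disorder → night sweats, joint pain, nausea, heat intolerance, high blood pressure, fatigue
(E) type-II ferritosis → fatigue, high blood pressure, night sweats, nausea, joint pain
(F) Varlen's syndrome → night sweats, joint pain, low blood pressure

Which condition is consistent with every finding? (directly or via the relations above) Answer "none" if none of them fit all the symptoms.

Checking each candidate against the observations:
(A) Dravin's disease — does not account for night sweats, rash, fatigue, joint pain
(B) vestibular collapse — nausea ✗; night sweats ✗; rash ✓; fatigue ✓; high blood pressure ✗; joint pain ✗
(C) Kale-Webb syndrome — nausea ✓; night sweats ✓; rash ✓; fatigue ✓; high blood pressure ✗; joint pain ✓
(D) Holloway disorder — nausea ✓; night sweats ✓; rash ✗; fatigue ✓; high blood pressure ✓; joint pain ✓
(E) type-II ferritosis — nausea ✓; night sweats ✓; rash ✗; fatigue ✓; high blood pressure ✓; joint pain ✓
(F) Varlen's syndrome — nausea ✗; night sweats ✓; rash ✗; fatigue ✗; high blood pressure ✗; joint pain ✓
Every candidate fails on at least one observation.

none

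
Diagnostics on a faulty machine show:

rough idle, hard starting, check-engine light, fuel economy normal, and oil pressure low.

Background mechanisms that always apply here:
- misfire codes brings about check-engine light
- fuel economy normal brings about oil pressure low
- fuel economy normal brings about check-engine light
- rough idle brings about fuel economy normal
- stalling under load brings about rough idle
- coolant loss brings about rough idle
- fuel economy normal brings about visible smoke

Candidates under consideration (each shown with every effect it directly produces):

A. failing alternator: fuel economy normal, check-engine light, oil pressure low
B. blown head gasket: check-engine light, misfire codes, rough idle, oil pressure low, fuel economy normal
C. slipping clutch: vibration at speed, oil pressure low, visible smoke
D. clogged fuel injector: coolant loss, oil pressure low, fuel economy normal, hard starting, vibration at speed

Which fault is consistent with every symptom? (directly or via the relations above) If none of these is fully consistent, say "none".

For each candidate, compare predicted effects to what was observed:
(A) failing alternator — rough idle ✗; hard starting ✗; check-engine light ✓; fuel economy normal ✓; oil pressure low ✓
(B) blown head gasket — rough idle ✓; hard starting ✗; check-engine light ✓; fuel economy normal ✓; oil pressure low ✓
(C) slipping clutch — does not account for rough idle, hard starting, check-engine light, fuel economy normal
(D) clogged fuel injector — accounts for every observation (rough idle via coolant loss → rough idle)
(D) is the only candidate with no mismatches.

D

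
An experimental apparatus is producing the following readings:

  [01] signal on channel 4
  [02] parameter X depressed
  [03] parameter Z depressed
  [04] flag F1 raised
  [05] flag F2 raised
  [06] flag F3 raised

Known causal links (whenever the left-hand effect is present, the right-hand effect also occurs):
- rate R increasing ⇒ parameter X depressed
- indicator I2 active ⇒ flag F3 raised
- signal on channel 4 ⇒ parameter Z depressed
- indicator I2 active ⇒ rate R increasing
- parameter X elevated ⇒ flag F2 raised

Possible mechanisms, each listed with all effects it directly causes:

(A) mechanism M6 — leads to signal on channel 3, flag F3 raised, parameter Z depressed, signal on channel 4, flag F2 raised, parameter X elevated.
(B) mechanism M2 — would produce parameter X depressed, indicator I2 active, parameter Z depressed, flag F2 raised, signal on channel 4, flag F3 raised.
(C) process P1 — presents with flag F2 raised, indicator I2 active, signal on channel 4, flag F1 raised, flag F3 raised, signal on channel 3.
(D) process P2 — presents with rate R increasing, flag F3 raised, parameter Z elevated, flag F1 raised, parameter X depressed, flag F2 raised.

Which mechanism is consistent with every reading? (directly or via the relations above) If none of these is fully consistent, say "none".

C

Per-candidate check:
(A) mechanism M6 — fails on parameter X depressed, flag F1 raised (predicts parameter X elevated, not parameter X depressed)
(B) mechanism M2 — does not account for flag F1 raised
(C) process P1 — signal on channel 4 match; parameter X depressed match (through indicator I2 active → rate R increasing → parameter X depressed); parameter Z depressed match (through signal on channel 4 → parameter Z depressed); flag F1 raised match; flag F2 raised match; flag F3 raised match
(D) process P2 — fails on signal on channel 4, parameter Z depressed (predicts parameter Z elevated, not parameter Z depressed)
(C) is the only candidate with no mismatches.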